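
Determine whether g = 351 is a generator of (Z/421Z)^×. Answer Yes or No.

No

φ(421) = 421 − 1 = 420 = 2^2 · 3 · 5 · 7.
It suffices to check that the order of 351 is not a proper divisor of 420: compute 351^(420/q) for q ∈ {2, 3, 5, 7}.
351^210 ≡ 420 (mod 421)  [q = 2: ≢ 1 ✓]
351^140 ≡ 1 (mod 421)  [q = 3: ≡ 1 ✗]
351^84 ≡ 1 (mod 421)  [q = 5: ≡ 1 ✗]
351^60 ≡ 370 (mod 421)  [q = 7: ≢ 1 ✓]
351^140 ≡ 1 shows ord(351) | 140, strictly less than φ(421); not a primitive root.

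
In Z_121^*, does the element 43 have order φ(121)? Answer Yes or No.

No

φ(121) = φ(11^2) = 11·(11−1) = 110 = 2 · 5 · 11.
Test 43^(110/q) mod 121 for each prime factor q of 110:
43^55 ≡ 120 (mod 121)  [q = 2: ≢ 1 ✓]
43^22 ≡ 1 (mod 121)  [q = 5: ≡ 1 ✗]
43^10 ≡ 45 (mod 121)  [q = 11: ≢ 1 ✓]
Since 43^22 ≡ 1, the order of 43 divides 22 < 110, so 43 is not a primitive root.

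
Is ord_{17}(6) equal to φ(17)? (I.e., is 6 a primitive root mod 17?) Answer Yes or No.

φ(17) = 17 − 1 = 16 = 2^4.
An element g generates (Z/17Z)^× iff g^(16/q) ≢ 1 (mod 17) for each prime q ∈ {2}.
6^8 ≡ 16 (mod 17)  [q = 2: ≢ 1 ✓]
Every test exponent gives a nontrivial residue, hence 6 generates the full group.

Yes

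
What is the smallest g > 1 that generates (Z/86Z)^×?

φ(86) = φ(2)·φ(43) = 1·42 = 42 = 2 · 3 · 7.
Test candidates g = 2, 3, … against the prime factors q ∈ {2, 3, 7} of φ(86): g is a generator iff g^(42/q) ≢ 1 for every such q.
g = 2: gcd(2, 86) = 2 > 1, not a unit — skip.
g = 3: 3^21 ≡ 85; 3^14 ≡ 79; 3^6 ≡ 41 — none is 1, so 3 is a primitive root.
The smallest primitive root modulo 86 is 3.

3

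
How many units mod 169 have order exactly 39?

φ(169) = φ(13^2) = 13·(13−1) = 156 = 2^2 · 3 · 13.
Since (Z/169Z)^× is cyclic of order 156, the number of elements of order d is φ(d) when d | 156 and 0 otherwise.
39 = 3 · 13 divides 156, and φ(39) = 24.

24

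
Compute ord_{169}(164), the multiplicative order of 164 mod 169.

52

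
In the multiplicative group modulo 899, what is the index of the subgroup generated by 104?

14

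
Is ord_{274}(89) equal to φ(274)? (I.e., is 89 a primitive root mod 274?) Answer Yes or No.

φ(274) = φ(2)·φ(137) = 1·136 = 136 = 2^3 · 17.
It suffices to check that the order of 89 is not a proper divisor of 136: compute 89^(136/q) for q ∈ {2, 17}.
89^68 ≡ 273 (mod 274)  [q = 2: ≢ 1 ✓]
89^8 ≡ 175 (mod 274)  [q = 17: ≢ 1 ✓]
Every test exponent gives a nontrivial residue, hence 89 generates the full group.

Yes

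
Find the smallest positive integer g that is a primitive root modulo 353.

3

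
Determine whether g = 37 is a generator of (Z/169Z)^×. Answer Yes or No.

φ(169) = φ(13^2) = 13·(13−1) = 156 = 2^2 · 3 · 13.
Test 37^(156/q) mod 169 for each prime factor q of 156:
37^78 ≡ 168 (mod 169)  [q = 2: ≢ 1 ✓]
37^52 ≡ 146 (mod 169)  [q = 3: ≢ 1 ✓]
37^12 ≡ 144 (mod 169)  [q = 13: ≢ 1 ✓]
All checks pass, so 37 has order 156 and is a primitive root modulo 169.

Yes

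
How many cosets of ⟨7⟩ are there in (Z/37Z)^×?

4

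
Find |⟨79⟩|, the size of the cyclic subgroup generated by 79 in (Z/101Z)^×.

The order of 79 must divide φ(101) = 101 − 1 = 100 = 2^2 · 5^2.
Divisors of 100: 1, 2, 4, 5, 10, 20, 25, 50, 100.
Evaluate successive powers at the divisors of 100:
79^1 ≡ 79 (mod 101)
79^2 ≡ 80 (mod 101)
79^4 ≡ 37 (mod 101)
79^5 ≡ 95 (mod 101)
79^10 ≡ 36 (mod 101)
79^20 ≡ 84 (mod 101)
79^25 ≡ 1 (mod 101) ✓
The smallest such exponent is 25, so the order of 79 is 25.

25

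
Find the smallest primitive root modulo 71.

7

φ(71) = 71 − 1 = 70 = 2 · 5 · 7.
Test candidates g = 2, 3, … against the prime factors q ∈ {2, 5, 7} of φ(71): g is a generator iff g^(70/q) ≢ 1 for every such q.
g = 2: 2^35 ≡ 1 — hits 1, so not a primitive root.
g = 3: 3^35 ≡ 1 — hits 1, so not a primitive root.
g = 4: 4^35 ≡ 1 — hits 1, so not a primitive root.
g = 5: 5^35 ≡ 1 — hits 1, so not a primitive root.
g = 6: 6^35 ≡ 1 — hits 1, so not a primitive root.
g = 7: 7^35 ≡ 70; 7^14 ≡ 54; 7^10 ≡ 45 — none is 1, so 7 is a primitive root.
So 7 is the smallest generator of (Z/71Z)^×.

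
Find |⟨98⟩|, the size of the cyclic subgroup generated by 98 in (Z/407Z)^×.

36

ord(98) | φ(407) = φ(11·37) = (11−1)·(37−1) = 10·36 = 360 = 2^3 · 3^2 · 5.
Divisors of 360: 1, 2, 3, 4, 5, 6, 8, 9, 10, 12, 15, 18, 20, 24, 30, 36, 40, 45, 60, 72, 90, 120, 180, 360.
Compute 98^d (mod 407) for the divisors d until we hit 1:
98^1 ≡ 98 (mod 407)
98^2 ≡ 243 (mod 407)
98^3 ≡ 208 (mod 407)
98^4 ≡ 34 (mod 407)
98^5 ≡ 76 (mod 407)
98^6 ≡ 122 (mod 407)
98^8 ≡ 342 (mod 407)
98^9 ≡ 142 (mod 407)
98^10 ≡ 78 (mod 407)
98^12 ≡ 232 (mod 407)
98^15 ≡ 230 (mod 407)
98^18 ≡ 221 (mod 407)
98^20 ≡ 386 (mod 407)
98^24 ≡ 100 (mod 407)
98^30 ≡ 397 (mod 407)
98^36 ≡ 1 (mod 407) ✓
Therefore the multiplicative order of 98 modulo 407 is 36.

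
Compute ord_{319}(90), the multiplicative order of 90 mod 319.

140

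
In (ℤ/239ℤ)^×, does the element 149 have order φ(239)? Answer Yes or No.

φ(239) = 239 − 1 = 238 = 2 · 7 · 17.
Test 149^(238/q) mod 239 for each prime factor q of 238:
149^119 ≡ 238 (mod 239)  [q = 2: ≢ 1 ✓]
149^34 ≡ 98 (mod 239)  [q = 7: ≢ 1 ✓]
149^14 ≡ 163 (mod 239)  [q = 17: ≢ 1 ✓]
Every test exponent gives a nontrivial residue, hence 149 generates the full group.

Yes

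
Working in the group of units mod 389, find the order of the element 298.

By Lagrange's theorem, ord_389(298) divides φ(389) = 389 − 1 = 388 = 2^2 · 97.
Divisors of 388: 1, 2, 4, 97, 194, 388.
Evaluate successive powers at the divisors of 388:
298^1 ≡ 298 (mod 389)
298^2 ≡ 112 (mod 389)
298^4 ≡ 96 (mod 389)
298^97 ≡ 388 (mod 389)
298^194 ≡ 1 (mod 389) ✓
Therefore the multiplicative order of 298 modulo 389 is 194.

194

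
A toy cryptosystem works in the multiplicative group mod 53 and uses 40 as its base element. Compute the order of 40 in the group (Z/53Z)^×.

26

Since 40 ∈ (Z/53Z)^×, its order divides φ(53) = 53 − 1 = 52 = 2^2 · 13.
Divisors of 52: 1, 2, 4, 13, 26, 52.
Test each divisor d:
40^1 ≡ 40 (mod 53)
40^2 ≡ 10 (mod 53)
40^4 ≡ 47 (mod 53)
40^13 ≡ 52 (mod 53)
40^26 ≡ 1 (mod 53) ✓
Hence ord(40) = 26.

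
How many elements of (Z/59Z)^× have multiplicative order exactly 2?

φ(59) = 59 − 1 = 58 = 2 · 29.
In a cyclic group of order 58, there are φ(d) elements of order d for each divisor d of 58, and zero for non-divisors.
2 | 58, and φ(2) = 2 − 1 = 1.

1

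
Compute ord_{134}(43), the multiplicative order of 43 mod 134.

22

ord(43) | φ(134) = φ(2)·φ(67) = 1·66 = 66 = 2 · 3 · 11.
Divisors of 66: 1, 2, 3, 6, 11, 22, 33, 66.
Compute 43^d (mod 134) for the divisors d until we hit 1:
43^1 ≡ 43
43^2 ≡ 107
43^3 ≡ 45
43^6 ≡ 15
43^11 ≡ 133
43^22 ≡ 1
Hence ord(43) = 22.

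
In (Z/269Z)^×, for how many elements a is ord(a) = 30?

0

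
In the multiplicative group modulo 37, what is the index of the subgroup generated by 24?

Since 24 ∈ (Z/37Z)^×, its order divides φ(37) = 37 − 1 = 36 = 2^2 · 3^2.
Divisors of 36: 1, 2, 3, 4, 6, 9, 12, 18, 36.
Compute 24^d (mod 37) for the divisors d until we hit 1:
24^1 ≡ 24 (mod 37)
24^2 ≡ 21 (mod 37)
24^3 ≡ 23 (mod 37)
24^4 ≡ 34 (mod 37)
24^6 ≡ 11 (mod 37)
24^9 ≡ 31 (mod 37)
24^12 ≡ 10 (mod 37)
24^18 ≡ 36 (mod 37)
24^36 ≡ 1 (mod 37) ✓
The order of 24 is 36, so the subgroup it generates has 36 elements.
The index is φ(37) / ord(24) = 36 / 36 = 1.

1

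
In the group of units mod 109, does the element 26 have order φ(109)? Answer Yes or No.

No

φ(109) = 109 − 1 = 108 = 2^2 · 3^3.
It suffices to check that the order of 26 is not a proper divisor of 108: compute 26^(108/q) for q ∈ {2, 3}.
26^54 ≡ 1 (mod 109)  [q = 2: ≡ 1 ✗]
26^36 ≡ 63 (mod 109)  [q = 3: ≢ 1 ✓]
Since 26^54 ≡ 1, the order of 26 divides 54 < 108, so 26 is not a primitive root.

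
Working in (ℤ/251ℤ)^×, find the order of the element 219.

5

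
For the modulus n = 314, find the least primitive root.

5

φ(314) = φ(2)·φ(157) = 1·156 = 156 = 2^2 · 3 · 13.
g is a primitive root iff g^(156/q) ≢ 1 (mod 314) for each prime q ∈ {2, 3, 13}.
g = 2: gcd(2, 314) = 2 > 1, not a unit — skip.
g = 3: 3^78 ≡ 1 — hits 1, so not a primitive root.
g = 4: gcd(4, 314) = 2 > 1, not a unit — skip.
g = 5: 5^78 ≡ 313; 5^52 ≡ 169; 5^12 ≡ 287 — none is 1, so 5 is a primitive root.
So 5 is the smallest generator of (Z/314Z)^×.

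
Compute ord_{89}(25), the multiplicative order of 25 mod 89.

ord(25) | φ(89) = 89 − 1 = 88 = 2^3 · 11.
Divisors of 88: 1, 2, 4, 8, 11, 22, 44, 88.
Test each divisor d:
25^1 ≡ 25 (mod 89)
25^2 ≡ 2 (mod 89)
25^4 ≡ 4 (mod 89)
25^8 ≡ 16 (mod 89)
25^11 ≡ 88 (mod 89)
25^22 ≡ 1 (mod 89) ✓
Hence ord(25) = 22.

22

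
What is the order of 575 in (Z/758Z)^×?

63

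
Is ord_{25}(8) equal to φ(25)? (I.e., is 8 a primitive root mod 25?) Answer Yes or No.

Yes

φ(25) = φ(5^2) = 5·(5−1) = 20 = 2^2 · 5.
An element g generates (Z/25Z)^× iff g^(20/q) ≢ 1 (mod 25) for each prime q ∈ {2, 5}.
8^10 ≡ 24 (mod 25)  [q = 2: ≢ 1 ✓]
8^4 ≡ 21 (mod 25)  [q = 5: ≢ 1 ✓]
None equal 1, so ord_25(8) = 20: 8 is a primitive root.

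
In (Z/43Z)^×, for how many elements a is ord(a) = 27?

0

φ(43) = 43 − 1 = 42 = 2 · 3 · 7.
In a cyclic group of order 42, there are φ(d) elements of order d for each divisor d of 42, and zero for non-divisors.
Since 27 ∤ 42, the count is 0.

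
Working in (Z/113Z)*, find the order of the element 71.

16

The order of 71 must divide φ(113) = 113 − 1 = 112 = 2^4 · 7.
Divisors of 112: 1, 2, 4, 7, 8, 14, 16, 28, 56, 112.
Evaluate successive powers at the divisors of 112:
71^1 ≡ 71 (mod 113)
71^2 ≡ 69 (mod 113)
71^4 ≡ 15 (mod 113)
71^7 ≡ 35 (mod 113)
71^8 ≡ 112 (mod 113)
71^14 ≡ 95 (mod 113)
71^16 ≡ 1 (mod 113) ✓
Therefore the multiplicative order of 71 modulo 113 is 16.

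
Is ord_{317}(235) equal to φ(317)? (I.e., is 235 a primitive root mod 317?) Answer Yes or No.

No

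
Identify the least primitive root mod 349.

φ(349) = 349 − 1 = 348 = 2^2 · 3 · 29.
Test candidates g = 2, 3, … against the prime factors q ∈ {2, 3, 29} of φ(349): g is a generator iff g^(348/q) ≢ 1 for every such q.
g = 2: 2^174 ≡ 348; 2^116 ≡ 226; 2^12 ≡ 257 — none is 1, so 2 is a primitive root.
Hence the least primitive root of 349 is 2.

2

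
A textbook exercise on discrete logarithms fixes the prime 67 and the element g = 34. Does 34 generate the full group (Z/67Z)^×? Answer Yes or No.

Yes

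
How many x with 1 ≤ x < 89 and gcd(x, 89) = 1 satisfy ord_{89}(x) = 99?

0

φ(89) = 89 − 1 = 88 = 2^3 · 11.
(Z/89Z)^× is cyclic (|G| = 88); a cyclic group of order m has exactly φ(d) elements of each order d | m, and none otherwise.
Here 88 is not a multiple of 99, so there are no elements of order 99.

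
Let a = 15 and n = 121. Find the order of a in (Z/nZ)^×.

55

ord(15) | φ(121) = φ(11^2) = 11·(11−1) = 110 = 2 · 5 · 11.
Divisors of 110: 1, 2, 5, 10, 11, 22, 55, 110.
Check 15^d mod 121 for each divisor in increasing order:
15^1 ≡ 15 (mod 121)
15^2 ≡ 104 (mod 121)
15^5 ≡ 100 (mod 121)
15^10 ≡ 78 (mod 121)
15^11 ≡ 81 (mod 121)
15^22 ≡ 27 (mod 121)
15^55 ≡ 1 (mod 121) ✓
Therefore the multiplicative order of 15 modulo 121 is 55.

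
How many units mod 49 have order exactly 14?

6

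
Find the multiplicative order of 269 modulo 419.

By Lagrange's theorem, ord_419(269) divides φ(419) = 419 − 1 = 418 = 2 · 11 · 19.
Divisors of 418: 1, 2, 11, 19, 22, 38, 209, 418.
Compute 269^d (mod 419) for the divisors d until we hit 1:
269^1 ≡ 269
269^2 ≡ 293
269^11 ≡ 107
269^19 ≡ 152
269^22 ≡ 136
269^38 ≡ 59
269^209 ≡ 1
The smallest such exponent is 209, so the order of 269 is 209.

209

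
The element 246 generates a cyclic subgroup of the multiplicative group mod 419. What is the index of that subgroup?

1

The order of 246 must divide φ(419) = 419 − 1 = 418 = 2 · 11 · 19.
Divisors of 418: 1, 2, 11, 19, 22, 38, 209, 418.
Test each divisor d:
246^1 ≡ 246
246^2 ≡ 180
246^11 ≡ 211
246^19 ≡ 290
246^22 ≡ 107
246^38 ≡ 300
246^209 ≡ 418
246^418 ≡ 1
Thus |⟨246⟩| = ord(246) = 418.
[(Z/419Z)^× : ⟨246⟩] = 418/418 = 1.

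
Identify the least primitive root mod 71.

φ(71) = 71 − 1 = 70 = 2 · 5 · 7.
g is a primitive root iff g^(70/q) ≢ 1 (mod 71) for each prime q ∈ {2, 5, 7}.
g = 2: 2^35 ≡ 1 — hits 1, so not a primitive root.
g = 3: 3^35 ≡ 1 — hits 1, so not a primitive root.
g = 4: 4^35 ≡ 1 — hits 1, so not a primitive root.
g = 5: 5^35 ≡ 1 — hits 1, so not a primitive root.
g = 6: 6^35 ≡ 1 — hits 1, so not a primitive root.
g = 7: 7^35 ≡ 70; 7^14 ≡ 54; 7^10 ≡ 45 — none is 1, so 7 is a primitive root.
So 7 is the smallest generator of (Z/71Z)^×.

7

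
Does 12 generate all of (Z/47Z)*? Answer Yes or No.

φ(47) = 47 − 1 = 46 = 2 · 23.
It suffices to check that the order of 12 is not a proper divisor of 46: compute 12^(46/q) for q ∈ {2, 23}.
12^23 ≡ 1 (mod 47)  [q = 2: ≡ 1 ✗]
12^2 ≡ 3 (mod 47)  [q = 23: ≢ 1 ✓]
Since 12^23 ≡ 1, the order of 12 divides 23 < 46, so 12 is not a primitive root.

No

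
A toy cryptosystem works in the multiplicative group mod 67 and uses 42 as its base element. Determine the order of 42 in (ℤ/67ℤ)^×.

22

ord(42) | φ(67) = 67 − 1 = 66 = 2 · 3 · 11.
Divisors of 66: 1, 2, 3, 6, 11, 22, 33, 66.
Evaluate successive powers at the divisors of 66:
42^1 ≡ 42 (mod 67)
42^2 ≡ 22 (mod 67)
42^3 ≡ 53 (mod 67)
42^6 ≡ 62 (mod 67)
42^11 ≡ 66 (mod 67)
42^22 ≡ 1 (mod 67) ✓
Hence ord(42) = 22.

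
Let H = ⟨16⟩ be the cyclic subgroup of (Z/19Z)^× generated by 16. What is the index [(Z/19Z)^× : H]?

2

The order of 16 must divide φ(19) = 19 − 1 = 18 = 2 · 3^2.
Divisors of 18: 1, 2, 3, 6, 9, 18.
Compute 16^d (mod 19) for the divisors d until we hit 1:
16^1 ≡ 16 (mod 19)
16^2 ≡ 9 (mod 19)
16^3 ≡ 11 (mod 19)
16^6 ≡ 7 (mod 19)
16^9 ≡ 1 (mod 19) ✓
So ord_19(16) = 9, hence |⟨16⟩| = 9.
The index is φ(19) / ord(16) = 18 / 9 = 2.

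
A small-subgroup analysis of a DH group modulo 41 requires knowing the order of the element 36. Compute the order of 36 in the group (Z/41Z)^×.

20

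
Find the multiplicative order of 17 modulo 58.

4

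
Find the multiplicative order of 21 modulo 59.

By Lagrange's theorem, ord_59(21) divides φ(59) = 59 − 1 = 58 = 2 · 29.
Divisors of 58: 1, 2, 29, 58.
Check 21^d mod 59 for each divisor in increasing order:
21^1 ≡ 21
21^2 ≡ 28
21^29 ≡ 1
The smallest such exponent is 29, so the order of 21 is 29.

29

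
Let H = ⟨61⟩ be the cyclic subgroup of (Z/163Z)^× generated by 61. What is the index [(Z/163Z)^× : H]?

6

Since 61 ∈ (Z/163Z)^×, its order divides φ(163) = 163 − 1 = 162 = 2 · 3^4.
Divisors of 162: 1, 2, 3, 6, 9, 18, 27, 54, 81, 162.
Test each divisor d:
61^1 ≡ 61 (mod 163)
61^2 ≡ 135 (mod 163)
61^3 ≡ 85 (mod 163)
61^6 ≡ 53 (mod 163)
61^9 ≡ 104 (mod 163)
61^18 ≡ 58 (mod 163)
61^27 ≡ 1 (mod 163) ✓
Thus |⟨61⟩| = ord(61) = 27.
[(Z/163Z)^× : ⟨61⟩] = 162/27 = 6.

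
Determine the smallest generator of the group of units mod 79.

φ(79) = 79 − 1 = 78 = 2 · 3 · 13.
Test candidates g = 2, 3, … against the prime factors q ∈ {2, 3, 13} of φ(79): g is a generator iff g^(78/q) ≢ 1 for every such q.
g = 2: 2^39 ≡ 1 — hits 1, so not a primitive root.
g = 3: 3^39 ≡ 78; 3^26 ≡ 23; 3^6 ≡ 18 — none is 1, so 3 is a primitive root.
So 3 is the smallest generator of (Z/79Z)^×.

3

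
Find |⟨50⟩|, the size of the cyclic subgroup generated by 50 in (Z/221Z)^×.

12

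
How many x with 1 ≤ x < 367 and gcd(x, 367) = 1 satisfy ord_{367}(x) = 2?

φ(367) = 367 − 1 = 366 = 2 · 3 · 61.
(Z/367Z)^× is cyclic (|G| = 366); a cyclic group of order m has exactly φ(d) elements of each order d | m, and none otherwise.
2 | 366, and φ(2) = 2 − 1 = 1.

1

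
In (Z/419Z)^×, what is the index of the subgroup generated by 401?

2

Since 401 ∈ (Z/419Z)^×, its order divides φ(419) = 419 − 1 = 418 = 2 · 11 · 19.
Divisors of 418: 1, 2, 11, 19, 22, 38, 209, 418.
Check 401^d mod 419 for each divisor in increasing order:
401^1 ≡ 401 (mod 419)
401^2 ≡ 324 (mod 419)
401^11 ≡ 248 (mod 419)
401^19 ≡ 59 (mod 419)
401^22 ≡ 330 (mod 419)
401^38 ≡ 129 (mod 419)
401^209 ≡ 1 (mod 419) ✓
Thus |⟨401⟩| = ord(401) = 209.
Index = |(Z/419Z)^×| / |⟨401⟩| = 418 / 209 = 2.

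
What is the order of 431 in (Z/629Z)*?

ord(431) | φ(629) = φ(17·37) = (17−1)·(37−1) = 16·36 = 576 = 2^6 · 3^2.
Divisors of 576: 1, 2, 3, 4, 6, 8, 9, 12, 16, 18, 24, 32, 36, 48, 64, 72, 96, 144, 192, 288, 576.
Evaluate successive powers at the divisors of 576:
431^1 ≡ 431
431^2 ≡ 206
431^3 ≡ 97
431^4 ≡ 293
431^6 ≡ 603
431^8 ≡ 305
431^9 ≡ 623
431^12 ≡ 47
431^16 ≡ 562
431^18 ≡ 36
431^24 ≡ 322
431^32 ≡ 86
431^36 ≡ 38
431^48 ≡ 528
431^64 ≡ 477
431^72 ≡ 186
431^96 ≡ 137
431^144 ≡ 1
Hence ord(431) = 144.

144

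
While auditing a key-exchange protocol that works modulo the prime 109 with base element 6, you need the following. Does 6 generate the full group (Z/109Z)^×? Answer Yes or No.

Yes

φ(109) = 109 − 1 = 108 = 2^2 · 3^3.
An element g generates (Z/109Z)^× iff g^(108/q) ≢ 1 (mod 109) for each prime q ∈ {2, 3}.
6^54 ≡ 108 (mod 109)  [q = 2: ≢ 1 ✓]
6^36 ≡ 63 (mod 109)  [q = 3: ≢ 1 ✓]
None equal 1, so ord_109(6) = 108: 6 is a primitive root.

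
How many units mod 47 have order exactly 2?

1

φ(47) = 47 − 1 = 46 = 2 · 23.
Since (Z/47Z)^× is cyclic of order 46, the number of elements of order d is φ(d) when d | 46 and 0 otherwise.
2 | 46, and φ(2) = 2 − 1 = 1.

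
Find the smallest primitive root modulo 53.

2

φ(53) = 53 − 1 = 52 = 2^2 · 13.
Test candidates g = 2, 3, … against the prime factors q ∈ {2, 13} of φ(53): g is a generator iff g^(52/q) ≢ 1 for every such q.
g = 2: 2^26 ≡ 52; 2^4 ≡ 16 — none is 1, so 2 is a primitive root.
So 2 is the smallest generator of (Z/53Z)^×.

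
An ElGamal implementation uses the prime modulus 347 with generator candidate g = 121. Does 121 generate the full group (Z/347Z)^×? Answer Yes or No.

φ(347) = 347 − 1 = 346 = 2 · 173.
An element g generates (Z/347Z)^× iff g^(346/q) ≢ 1 (mod 347) for each prime q ∈ {2, 173}.
121^173 ≡ 1 (mod 347)  [q = 2: ≡ 1 ✗]
121^2 ≡ 67 (mod 347)  [q = 173: ≢ 1 ✓]
Since 121^173 ≡ 1, the order of 121 divides 173 < 346, so 121 is not a primitive root.

No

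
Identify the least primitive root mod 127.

3

φ(127) = 127 − 1 = 126 = 2 · 3^2 · 7.
g is a primitive root iff g^(126/q) ≢ 1 (mod 127) for each prime q ∈ {2, 3, 7}.
g = 2: 2^63 ≡ 1 — hits 1, so not a primitive root.
g = 3: 3^63 ≡ 126; 3^42 ≡ 107; 3^18 ≡ 4 — none is 1, so 3 is a primitive root.
The smallest primitive root modulo 127 is 3.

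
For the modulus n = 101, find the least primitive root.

2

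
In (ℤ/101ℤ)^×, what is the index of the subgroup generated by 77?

2

ord(77) | φ(101) = 101 − 1 = 100 = 2^2 · 5^2.
Divisors of 100: 1, 2, 4, 5, 10, 20, 25, 50, 100.
Test each divisor d:
77^1 ≡ 77
77^2 ≡ 71
77^4 ≡ 92
77^5 ≡ 14
77^10 ≡ 95
77^20 ≡ 36
77^25 ≡ 100
77^50 ≡ 1
So ord_101(77) = 50, hence |⟨77⟩| = 50.
[(Z/101Z)^× : ⟨77⟩] = 100/50 = 2.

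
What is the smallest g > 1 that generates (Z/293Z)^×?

φ(293) = 293 − 1 = 292 = 2^2 · 73.
Test candidates g = 2, 3, … against the prime factors q ∈ {2, 73} of φ(293): g is a generator iff g^(292/q) ≢ 1 for every such q.
g = 2: 2^146 ≡ 292; 2^4 ≡ 16 — none is 1, so 2 is a primitive root.
So 2 is the smallest generator of (Z/293Z)^×.

2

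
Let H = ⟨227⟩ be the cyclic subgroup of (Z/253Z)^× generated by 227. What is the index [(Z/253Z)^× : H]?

2

The order of 227 must divide φ(253) = φ(11·23) = (11−1)·(23−1) = 10·22 = 220 = 2^2 · 5 · 11.
Divisors of 220: 1, 2, 4, 5, 10, 11, 20, 22, 44, 55, 110, 220.
Test each divisor d:
227^1 ≡ 227 (mod 253)
227^2 ≡ 170 (mod 253)
227^4 ≡ 58 (mod 253)
227^5 ≡ 10 (mod 253)
227^10 ≡ 100 (mod 253)
227^11 ≡ 183 (mod 253)
227^20 ≡ 133 (mod 253)
227^22 ≡ 93 (mod 253)
227^44 ≡ 47 (mod 253)
227^55 ≡ 252 (mod 253)
227^110 ≡ 1 (mod 253) ✓
Thus |⟨227⟩| = ord(227) = 110.
[(Z/253Z)^× : ⟨227⟩] = 220/110 = 2.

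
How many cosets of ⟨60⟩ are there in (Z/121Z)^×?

2

The order of 60 must divide φ(121) = φ(11^2) = 11·(11−1) = 110 = 2 · 5 · 11.
Divisors of 110: 1, 2, 5, 10, 11, 22, 55, 110.
Evaluate successive powers at the divisors of 110:
60^1 ≡ 60
60^2 ≡ 91
60^5 ≡ 34
60^10 ≡ 67
60^11 ≡ 27
60^22 ≡ 3
60^55 ≡ 1
The order of 60 is 55, so the subgroup it generates has 55 elements.
Index = |(Z/121Z)^×| / |⟨60⟩| = 110 / 55 = 2.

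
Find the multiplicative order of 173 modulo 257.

By Lagrange's theorem, ord_257(173) divides φ(257) = 257 − 1 = 256 = 2^8.
Divisors of 256: 1, 2, 4, 8, 16, 32, 64, 128, 256.
Test each divisor d:
173^1 ≡ 173
173^2 ≡ 117
173^4 ≡ 68
173^8 ≡ 255
173^16 ≡ 4
173^32 ≡ 16
173^64 ≡ 256
173^128 ≡ 1
Hence ord(173) = 128.

128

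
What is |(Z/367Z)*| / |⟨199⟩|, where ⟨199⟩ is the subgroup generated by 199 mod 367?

The order of 199 must divide φ(367) = 367 − 1 = 366 = 2 · 3 · 61.
Divisors of 366: 1, 2, 3, 6, 61, 122, 183, 366.
Compute 199^d (mod 367) for the divisors d until we hit 1:
199^1 ≡ 199
199^2 ≡ 332
199^3 ≡ 8
199^6 ≡ 64
199^61 ≡ 1
The order of 199 is 61, so the subgroup it generates has 61 elements.
[(Z/367Z)^× : ⟨199⟩] = 366/61 = 6.

6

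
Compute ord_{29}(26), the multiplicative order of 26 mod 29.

Since 26 ∈ (Z/29Z)^×, its order divides φ(29) = 29 − 1 = 28 = 2^2 · 7.
Divisors of 28: 1, 2, 4, 7, 14, 28.
Test each divisor d:
26^1 ≡ 26
26^2 ≡ 9
26^4 ≡ 23
26^7 ≡ 17
26^14 ≡ 28
26^28 ≡ 1
Hence ord(26) = 28.

28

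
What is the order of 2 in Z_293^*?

By Lagrange's theorem, ord_293(2) divides φ(293) = 293 − 1 = 292 = 2^2 · 73.
Divisors of 292: 1, 2, 4, 73, 146, 292.
Check 2^d mod 293 for each divisor in increasing order:
2^1 ≡ 2 (mod 293)
2^2 ≡ 4 (mod 293)
2^4 ≡ 16 (mod 293)
2^73 ≡ 138 (mod 293)
2^146 ≡ 292 (mod 293)
2^292 ≡ 1 (mod 293) ✓
The smallest such exponent is 292, so the order of 2 is 292.

292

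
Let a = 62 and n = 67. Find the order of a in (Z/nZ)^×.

11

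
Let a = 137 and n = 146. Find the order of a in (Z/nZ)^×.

3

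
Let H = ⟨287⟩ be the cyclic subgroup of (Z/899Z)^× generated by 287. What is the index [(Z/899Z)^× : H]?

ord(287) | φ(899) = φ(29·31) = (29−1)·(31−1) = 28·30 = 840 = 2^3 · 3 · 5 · 7.
Divisors of 840: 1, 2, 3, 4, 5, 6, 7, 8, 10, 12, 14, 15, 20, 21, 24, 28, 30, 35, 40, 42, 56, 60, 70, 84, 105, 120, 140, 168, 210, 280, 420, 840.
Check 287^d mod 899 for each divisor in increasing order:
287^1 ≡ 287 (mod 899)
287^2 ≡ 560 (mod 899)
287^3 ≡ 698 (mod 899)
287^4 ≡ 748 (mod 899)
287^5 ≡ 714 (mod 899)
287^6 ≡ 845 (mod 899)
287^7 ≡ 684 (mod 899)
287^8 ≡ 326 (mod 899)
287^10 ≡ 63 (mod 899)
287^12 ≡ 219 (mod 899)
287^14 ≡ 376 (mod 899)
287^15 ≡ 32 (mod 899)
287^20 ≡ 373 (mod 899)
287^21 ≡ 70 (mod 899)
287^24 ≡ 314 (mod 899)
287^28 ≡ 233 (mod 899)
287^30 ≡ 125 (mod 899)
287^35 ≡ 249 (mod 899)
287^40 ≡ 683 (mod 899)
287^42 ≡ 405 (mod 899)
287^56 ≡ 349 (mod 899)
287^60 ≡ 342 (mod 899)
287^70 ≡ 869 (mod 899)
287^84 ≡ 407 (mod 899)
287^105 ≡ 621 (mod 899)
287^120 ≡ 94 (mod 899)
287^140 ≡ 1 (mod 899) ✓
So ord_899(287) = 140, hence |⟨287⟩| = 140.
[(Z/899Z)^× : ⟨287⟩] = 840/140 = 6.

6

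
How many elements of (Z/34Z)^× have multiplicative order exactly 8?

4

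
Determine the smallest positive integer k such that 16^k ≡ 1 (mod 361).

The order of 16 must divide φ(361) = φ(19^2) = 19·(19−1) = 342 = 2 · 3^2 · 19.
Divisors of 342: 1, 2, 3, 6, 9, 18, 19, 38, 57, 114, 171, 342.
Compute 16^d (mod 361) for the divisors d until we hit 1:
16^1 ≡ 16 (mod 361)
16^2 ≡ 256 (mod 361)
16^3 ≡ 125 (mod 361)
16^6 ≡ 102 (mod 361)
16^9 ≡ 115 (mod 361)
16^18 ≡ 229 (mod 361)
16^19 ≡ 54 (mod 361)
16^38 ≡ 28 (mod 361)
16^57 ≡ 68 (mod 361)
16^114 ≡ 292 (mod 361)
16^171 ≡ 1 (mod 361) ✓
The smallest such exponent is 171, so the order of 16 is 171.

171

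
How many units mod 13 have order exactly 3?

2

φ(13) = 13 − 1 = 12 = 2^2 · 3.
In a cyclic group of order 12, there are φ(d) elements of order d for each divisor d of 12, and zero for non-divisors.
3 | 12, and φ(3) = 3 − 1 = 2.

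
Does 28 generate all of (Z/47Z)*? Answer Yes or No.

φ(47) = 47 − 1 = 46 = 2 · 23.
Test 28^(46/q) mod 47 for each prime factor q of 46:
28^23 ≡ 1 (mod 47)  [q = 2: ≡ 1 ✗]
28^2 ≡ 32 (mod 47)  [q = 23: ≢ 1 ✓]
28^23 ≡ 1 shows ord(28) | 23, strictly less than φ(47); not a primitive root.

No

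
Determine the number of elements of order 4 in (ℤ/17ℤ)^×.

2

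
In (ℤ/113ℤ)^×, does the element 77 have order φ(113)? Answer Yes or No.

No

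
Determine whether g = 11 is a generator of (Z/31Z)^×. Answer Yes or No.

φ(31) = 31 − 1 = 30 = 2 · 3 · 5.
It suffices to check that the order of 11 is not a proper divisor of 30: compute 11^(30/q) for q ∈ {2, 3, 5}.
11^15 ≡ 30 (mod 31)  [q = 2: ≢ 1 ✓]
11^10 ≡ 5 (mod 31)  [q = 3: ≢ 1 ✓]
11^6 ≡ 4 (mod 31)  [q = 5: ≢ 1 ✓]
Every test exponent gives a nontrivial residue, hence 11 generates the full group.

Yes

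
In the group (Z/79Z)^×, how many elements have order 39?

24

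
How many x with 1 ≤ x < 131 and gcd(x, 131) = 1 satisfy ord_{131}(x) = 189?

φ(131) = 131 − 1 = 130 = 2 · 5 · 13.
In a cyclic group of order 130, there are φ(d) elements of order d for each divisor d of 130, and zero for non-divisors.
Here 130 is not a multiple of 189, so there are no elements of order 189.

0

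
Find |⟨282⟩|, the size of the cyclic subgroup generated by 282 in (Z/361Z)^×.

By Lagrange's theorem, ord_361(282) divides φ(361) = φ(19^2) = 19·(19−1) = 342 = 2 · 3^2 · 19.
Divisors of 342: 1, 2, 3, 6, 9, 18, 19, 38, 57, 114, 171, 342.
Evaluate successive powers at the divisors of 342:
282^1 ≡ 282 (mod 361)
282^2 ≡ 104 (mod 361)
282^3 ≡ 87 (mod 361)
282^6 ≡ 349 (mod 361)
282^9 ≡ 39 (mod 361)
282^18 ≡ 77 (mod 361)
282^19 ≡ 54 (mod 361)
282^38 ≡ 28 (mod 361)
282^57 ≡ 68 (mod 361)
282^114 ≡ 292 (mod 361)
282^171 ≡ 1 (mod 361) ✓
Hence ord(282) = 171.

171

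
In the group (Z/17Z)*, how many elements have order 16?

φ(17) = 17 − 1 = 16 = 2^4.
(Z/17Z)^× is cyclic (|G| = 16); a cyclic group of order m has exactly φ(d) elements of each order d | m, and none otherwise.
16 = 2^4 divides 16, and φ(16) = 8.

8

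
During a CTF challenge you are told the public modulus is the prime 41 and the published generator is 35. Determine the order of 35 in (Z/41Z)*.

The order of 35 must divide φ(41) = 41 − 1 = 40 = 2^3 · 5.
Divisors of 40: 1, 2, 4, 5, 8, 10, 20, 40.
Evaluate successive powers at the divisors of 40:
35^1 ≡ 35 (mod 41)
35^2 ≡ 36 (mod 41)
35^4 ≡ 25 (mod 41)
35^5 ≡ 14 (mod 41)
35^8 ≡ 10 (mod 41)
35^10 ≡ 32 (mod 41)
35^20 ≡ 40 (mod 41)
35^40 ≡ 1 (mod 41) ✓
The smallest such exponent is 40, so the order of 35 is 40.

40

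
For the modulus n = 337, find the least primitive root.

φ(337) = 337 − 1 = 336 = 2^4 · 3 · 7.
Test candidates g = 2, 3, … against the prime factors q ∈ {2, 3, 7} of φ(337): g is a generator iff g^(336/q) ≢ 1 for every such q.
g = 2: 2^168 ≡ 1 — hits 1, so not a primitive root.
g = 3: 3^168 ≡ 1 — hits 1, so not a primitive root.
g = 4: 4^168 ≡ 1 — hits 1, so not a primitive root.
g = 5: 5^168 ≡ 336; 5^112 ≡ 1 — hits 1, so not a primitive root.
g = 6: 6^168 ≡ 1 — hits 1, so not a primitive root.
g = 7: 7^168 ≡ 1 — hits 1, so not a primitive root.
g = 8: 8^168 ≡ 1 — hits 1, so not a primitive root.
g = 9: 9^168 ≡ 1 — hits 1, so not a primitive root.
g = 10: 10^168 ≡ 336; 10^112 ≡ 128; 10^48 ≡ 175 — none is 1, so 10 is a primitive root.
So 10 is the smallest generator of (Z/337Z)^×.

10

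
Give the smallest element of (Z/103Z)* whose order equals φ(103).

φ(103) = 103 − 1 = 102 = 2 · 3 · 17.
Test candidates g = 2, 3, … against the prime factors q ∈ {2, 3, 17} of φ(103): g is a generator iff g^(102/q) ≢ 1 for every such q.
g = 2: 2^51 ≡ 1 — hits 1, so not a primitive root.
g = 3: 3^51 ≡ 102; 3^34 ≡ 1 — hits 1, so not a primitive root.
g = 4: 4^51 ≡ 1 — hits 1, so not a primitive root.
g = 5: 5^51 ≡ 102; 5^34 ≡ 56; 5^6 ≡ 72 — none is 1, so 5 is a primitive root.
The smallest primitive root modulo 103 is 5.

5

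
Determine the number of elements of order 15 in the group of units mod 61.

8

φ(61) = 61 − 1 = 60 = 2^2 · 3 · 5.
In a cyclic group of order 60, there are φ(d) elements of order d for each divisor d of 60, and zero for non-divisors.
15 = 3 · 5 divides 60, and φ(15) = 8.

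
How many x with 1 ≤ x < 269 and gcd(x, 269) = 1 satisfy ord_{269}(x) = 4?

φ(269) = 269 − 1 = 268 = 2^2 · 67.
Since (Z/269Z)^× is cyclic of order 268, the number of elements of order d is φ(d) when d | 268 and 0 otherwise.
4 = 2^2 divides 268, and φ(4) = 2.

2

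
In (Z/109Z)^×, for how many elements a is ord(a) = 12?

4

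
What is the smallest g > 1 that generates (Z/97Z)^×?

φ(97) = 97 − 1 = 96 = 2^5 · 3.
Test candidates g = 2, 3, … against the prime factors q ∈ {2, 3} of φ(97): g is a generator iff g^(96/q) ≢ 1 for every such q.
g = 2: 2^48 ≡ 1 — hits 1, so not a primitive root.
g = 3: 3^48 ≡ 1 — hits 1, so not a primitive root.
g = 4: 4^48 ≡ 1 — hits 1, so not a primitive root.
g = 5: 5^48 ≡ 96; 5^32 ≡ 35 — none is 1, so 5 is a primitive root.
Hence the least primitive root of 97 is 5.

5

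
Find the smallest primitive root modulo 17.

3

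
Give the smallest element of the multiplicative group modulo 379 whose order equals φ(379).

φ(379) = 379 − 1 = 378 = 2 · 3^3 · 7.
g is a primitive root iff g^(378/q) ≢ 1 (mod 379) for each prime q ∈ {2, 3, 7}.
g = 2: 2^189 ≡ 378; 2^126 ≡ 327; 2^54 ≡ 125 — none is 1, so 2 is a primitive root.
The smallest primitive root modulo 379 is 2.

2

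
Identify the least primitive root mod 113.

φ(113) = 113 − 1 = 112 = 2^4 · 7.
g is a primitive root iff g^(112/q) ≢ 1 (mod 113) for each prime q ∈ {2, 7}.
g = 2: 2^56 ≡ 1 — hits 1, so not a primitive root.
g = 3: 3^56 ≡ 112; 3^16 ≡ 49 — none is 1, so 3 is a primitive root.
Hence the least primitive root of 113 is 3.

3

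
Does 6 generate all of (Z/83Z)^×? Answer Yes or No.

Yes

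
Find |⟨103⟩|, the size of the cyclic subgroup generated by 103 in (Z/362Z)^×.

By Lagrange's theorem, ord_362(103) divides φ(362) = φ(2)·φ(181) = 1·180 = 180 = 2^2 · 3^2 · 5.
Divisors of 180: 1, 2, 3, 4, 5, 6, 9, 10, 12, 15, 18, 20, 30, 36, 45, 60, 90, 180.
Compute 103^d (mod 362) for the divisors d until we hit 1:
103^1 ≡ 103
103^2 ≡ 111
103^3 ≡ 211
103^4 ≡ 13
103^5 ≡ 253
103^6 ≡ 357
103^9 ≡ 31
103^10 ≡ 297
103^12 ≡ 25
103^15 ≡ 207
103^18 ≡ 237
103^20 ≡ 243
103^30 ≡ 133
103^36 ≡ 59
103^45 ≡ 19
103^60 ≡ 313
103^90 ≡ 361
103^180 ≡ 1
The smallest such exponent is 180, so the order of 103 is 180.

180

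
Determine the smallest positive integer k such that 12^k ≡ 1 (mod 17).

By Lagrange's theorem, ord_17(12) divides φ(17) = 17 − 1 = 16 = 2^4.
Divisors of 16: 1, 2, 4, 8, 16.
Compute 12^d (mod 17) for the divisors d until we hit 1:
12^1 ≡ 12
12^2 ≡ 8
12^4 ≡ 13
12^8 ≡ 16
12^16 ≡ 1
The smallest such exponent is 16, so the order of 12 is 16.

16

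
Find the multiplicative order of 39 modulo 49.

21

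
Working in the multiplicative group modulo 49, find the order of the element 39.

ord(39) | φ(49) = φ(7^2) = 7·(7−1) = 42 = 2 · 3 · 7.
Divisors of 42: 1, 2, 3, 6, 7, 14, 21, 42.
Compute 39^d (mod 49) for the divisors d until we hit 1:
39^1 ≡ 39 (mod 49)
39^2 ≡ 2 (mod 49)
39^3 ≡ 29 (mod 49)
39^6 ≡ 8 (mod 49)
39^7 ≡ 18 (mod 49)
39^14 ≡ 30 (mod 49)
39^21 ≡ 1 (mod 49) ✓
Hence ord(39) = 21.

21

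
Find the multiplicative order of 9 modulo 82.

4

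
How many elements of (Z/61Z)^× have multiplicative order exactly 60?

φ(61) = 61 − 1 = 60 = 2^2 · 3 · 5.
In a cyclic group of order 60, there are φ(d) elements of order d for each divisor d of 60, and zero for non-divisors.
60 = 2^2 · 3 · 5 divides 60, and φ(60) = 16.

16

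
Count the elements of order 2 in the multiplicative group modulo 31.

φ(31) = 31 − 1 = 30 = 2 · 3 · 5.
Since (Z/31Z)^× is cyclic of order 30, the number of elements of order d is φ(d) when d | 30 and 0 otherwise.
2 | 30, and φ(2) = 2 − 1 = 1.

1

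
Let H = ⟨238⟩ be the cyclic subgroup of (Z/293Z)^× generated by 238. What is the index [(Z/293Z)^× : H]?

The order of 238 must divide φ(293) = 293 − 1 = 292 = 2^2 · 73.
Divisors of 292: 1, 2, 4, 73, 146, 292.
Evaluate successive powers at the divisors of 292:
238^1 ≡ 238 (mod 293)
238^2 ≡ 95 (mod 293)
238^4 ≡ 235 (mod 293)
238^73 ≡ 292 (mod 293)
238^146 ≡ 1 (mod 293) ✓
The order of 238 is 146, so the subgroup it generates has 146 elements.
Index = |(Z/293Z)^×| / |⟨238⟩| = 292 / 146 = 2.

2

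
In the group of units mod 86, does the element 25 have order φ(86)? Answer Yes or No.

φ(86) = φ(2)·φ(43) = 1·42 = 42 = 2 · 3 · 7.
It suffices to check that the order of 25 is not a proper divisor of 42: compute 25^(42/q) for q ∈ {2, 3, 7}.
25^21 ≡ 1 (mod 86)  [q = 2: ≡ 1 ✗]
25^14 ≡ 49 (mod 86)  [q = 3: ≢ 1 ✓]
25^6 ≡ 41 (mod 86)  [q = 7: ≢ 1 ✓]
25^21 ≡ 1 shows ord(25) | 21, strictly less than φ(86); not a primitive root.

No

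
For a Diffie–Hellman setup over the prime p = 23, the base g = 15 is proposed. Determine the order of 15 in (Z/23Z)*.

ord(15) | φ(23) = 23 − 1 = 22 = 2 · 11.
Divisors of 22: 1, 2, 11, 22.
Check 15^d mod 23 for each divisor in increasing order:
15^1 ≡ 15
15^2 ≡ 18
15^11 ≡ 22
15^22 ≡ 1
Hence ord(15) = 22.

22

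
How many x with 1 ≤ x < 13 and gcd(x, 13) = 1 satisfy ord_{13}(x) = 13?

φ(13) = 13 − 1 = 12 = 2^2 · 3.
(Z/13Z)^× is cyclic (|G| = 12); a cyclic group of order m has exactly φ(d) elements of each order d | m, and none otherwise.
Since 13 ∤ 12, the count is 0.

0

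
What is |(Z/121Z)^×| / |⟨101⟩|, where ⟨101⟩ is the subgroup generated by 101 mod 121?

1

Since 101 ∈ (Z/121Z)^×, its order divides φ(121) = φ(11^2) = 11·(11−1) = 110 = 2 · 5 · 11.
Divisors of 110: 1, 2, 5, 10, 11, 22, 55, 110.
Check 101^d mod 121 for each divisor in increasing order:
101^1 ≡ 101 (mod 121)
101^2 ≡ 37 (mod 121)
101^5 ≡ 87 (mod 121)
101^10 ≡ 67 (mod 121)
101^11 ≡ 112 (mod 121)
101^22 ≡ 81 (mod 121)
101^55 ≡ 120 (mod 121)
101^110 ≡ 1 (mod 121) ✓
The order of 101 is 110, so the subgroup it generates has 110 elements.
The index is φ(121) / ord(101) = 110 / 110 = 1.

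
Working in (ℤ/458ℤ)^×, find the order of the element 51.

57

ord(51) | φ(458) = φ(2)·φ(229) = 1·228 = 228 = 2^2 · 3 · 19.
Divisors of 228: 1, 2, 3, 4, 6, 12, 19, 38, 57, 76, 114, 228.
Evaluate successive powers at the divisors of 228:
51^1 ≡ 51
51^2 ≡ 311
51^3 ≡ 289
51^4 ≡ 83
51^6 ≡ 165
51^12 ≡ 203
51^19 ≡ 363
51^38 ≡ 323
51^57 ≡ 1
Hence ord(51) = 57.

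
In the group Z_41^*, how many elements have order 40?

16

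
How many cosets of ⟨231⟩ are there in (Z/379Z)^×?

1

By Lagrange's theorem, ord_379(231) divides φ(379) = 379 − 1 = 378 = 2 · 3^3 · 7.
Divisors of 378: 1, 2, 3, 6, 7, 9, 14, 18, 21, 27, 42, 54, 63, 126, 189, 378.
Test each divisor d:
231^1 ≡ 231
231^2 ≡ 301
231^3 ≡ 174
231^6 ≡ 335
231^7 ≡ 69
231^9 ≡ 303
231^14 ≡ 213
231^18 ≡ 91
231^21 ≡ 295
231^27 ≡ 285
231^42 ≡ 234
231^54 ≡ 119
231^63 ≡ 52
231^126 ≡ 51
231^189 ≡ 378
231^378 ≡ 1
So ord_379(231) = 378, hence |⟨231⟩| = 378.
[(Z/379Z)^× : ⟨231⟩] = 378/378 = 1.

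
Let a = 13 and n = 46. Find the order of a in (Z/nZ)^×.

By Lagrange's theorem, ord_46(13) divides φ(46) = φ(2)·φ(23) = 1·22 = 22 = 2 · 11.
Divisors of 22: 1, 2, 11, 22.
Check 13^d mod 46 for each divisor in increasing order:
13^1 ≡ 13 (mod 46)
13^2 ≡ 31 (mod 46)
13^11 ≡ 1 (mod 46) ✓
Therefore the multiplicative order of 13 modulo 46 is 11.

11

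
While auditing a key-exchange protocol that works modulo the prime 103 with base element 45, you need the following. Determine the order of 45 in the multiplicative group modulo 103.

102

By Lagrange's theorem, ord_103(45) divides φ(103) = 103 − 1 = 102 = 2 · 3 · 17.
Divisors of 102: 1, 2, 3, 6, 17, 34, 51, 102.
Compute 45^d (mod 103) for the divisors d until we hit 1:
45^1 ≡ 45
45^2 ≡ 68
45^3 ≡ 73
45^6 ≡ 76
45^17 ≡ 57
45^34 ≡ 56
45^51 ≡ 102
45^102 ≡ 1
So ord_103(45) = 102.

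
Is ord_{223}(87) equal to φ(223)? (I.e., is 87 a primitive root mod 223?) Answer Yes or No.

No

φ(223) = 223 − 1 = 222 = 2 · 3 · 37.
Test 87^(222/q) mod 223 for each prime factor q of 222:
87^111 ≡ 222 (mod 223)  [q = 2: ≢ 1 ✓]
87^74 ≡ 1 (mod 223)  [q = 3: ≡ 1 ✗]
87^6 ≡ 33 (mod 223)  [q = 37: ≢ 1 ✓]
The check at q = 3 fails, so 87 generates a proper subgroup.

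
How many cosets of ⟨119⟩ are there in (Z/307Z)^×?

2

ord(119) | φ(307) = 307 − 1 = 306 = 2 · 3^2 · 17.
Divisors of 306: 1, 2, 3, 6, 9, 17, 18, 34, 51, 102, 153, 306.
Compute 119^d (mod 307) for the divisors d until we hit 1:
119^1 ≡ 119
119^2 ≡ 39
119^3 ≡ 36
119^6 ≡ 68
119^9 ≡ 299
119^17 ≡ 274
119^18 ≡ 64
119^34 ≡ 168
119^51 ≡ 289
119^102 ≡ 17
119^153 ≡ 1
So ord_307(119) = 153, hence |⟨119⟩| = 153.
The index is φ(307) / ord(119) = 306 / 153 = 2.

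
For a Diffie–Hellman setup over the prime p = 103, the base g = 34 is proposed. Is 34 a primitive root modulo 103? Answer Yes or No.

No

φ(103) = 103 − 1 = 102 = 2 · 3 · 17.
Test 34^(102/q) mod 103 for each prime factor q of 102:
34^51 ≡ 1 (mod 103)  [q = 2: ≡ 1 ✗]
34^34 ≡ 1 (mod 103)  [q = 3: ≡ 1 ✗]
34^6 ≡ 13 (mod 103)  [q = 17: ≢ 1 ✓]
The check at q = 2 fails, so 34 generates a proper subgroup.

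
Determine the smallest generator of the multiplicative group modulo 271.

6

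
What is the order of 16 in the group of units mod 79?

39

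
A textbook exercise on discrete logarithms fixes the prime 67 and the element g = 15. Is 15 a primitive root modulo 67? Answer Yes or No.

No

φ(67) = 67 − 1 = 66 = 2 · 3 · 11.
It suffices to check that the order of 15 is not a proper divisor of 66: compute 15^(66/q) for q ∈ {2, 3, 11}.
15^33 ≡ 1 (mod 67)  [q = 2: ≡ 1 ✗]
15^22 ≡ 1 (mod 67)  [q = 3: ≡ 1 ✗]
15^6 ≡ 22 (mod 67)  [q = 11: ≢ 1 ✓]
The check at q = 2 fails, so 15 generates a proper subgroup.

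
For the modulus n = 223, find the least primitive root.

3

φ(223) = 223 − 1 = 222 = 2 · 3 · 37.
Test candidates g = 2, 3, … against the prime factors q ∈ {2, 3, 37} of φ(223): g is a generator iff g^(222/q) ≢ 1 for every such q.
g = 2: 2^111 ≡ 1 — hits 1, so not a primitive root.
g = 3: 3^111 ≡ 222; 3^74 ≡ 183; 3^6 ≡ 60 — none is 1, so 3 is a primitive root.
Hence the least primitive root of 223 is 3.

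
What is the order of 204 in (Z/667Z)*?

22

The order of 204 must divide φ(667) = φ(23·29) = (23−1)·(29−1) = 22·28 = 616 = 2^3 · 7 · 11.
Divisors of 616: 1, 2, 4, 7, 8, 11, 14, 22, 28, 44, 56, 77, 88, 154, 308, 616.
Test each divisor d:
204^1 ≡ 204 (mod 667)
204^2 ≡ 262 (mod 667)
204^4 ≡ 610 (mod 667)
204^7 ≡ 320 (mod 667)
204^8 ≡ 581 (mod 667)
204^11 ≡ 436 (mod 667)
204^14 ≡ 349 (mod 667)
204^22 ≡ 1 (mod 667) ✓
The smallest such exponent is 22, so the order of 204 is 22.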